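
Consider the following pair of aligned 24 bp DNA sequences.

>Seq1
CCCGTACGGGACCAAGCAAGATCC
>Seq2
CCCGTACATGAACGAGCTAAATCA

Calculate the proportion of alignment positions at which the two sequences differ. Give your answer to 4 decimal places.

0.2917

Mismatches occur at site 8 (G↔A), site 9 (G↔T), site 12 (C↔A), site 14 (A↔G), site 18 (A↔T), site 20 (G↔A), site 24 (C↔A).
There are 7 differences over 24 sites, so p = 7/24 = 0.2917.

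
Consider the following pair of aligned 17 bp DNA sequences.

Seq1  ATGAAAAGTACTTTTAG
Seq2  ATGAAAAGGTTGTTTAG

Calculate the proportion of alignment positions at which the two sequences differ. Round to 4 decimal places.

Mismatches occur at site 9 (T/G), site 10 (A/T), site 11 (C/T), site 12 (T/G).
There are 4 differences over 17 sites, so p = 4/17 = 0.2353.

0.2353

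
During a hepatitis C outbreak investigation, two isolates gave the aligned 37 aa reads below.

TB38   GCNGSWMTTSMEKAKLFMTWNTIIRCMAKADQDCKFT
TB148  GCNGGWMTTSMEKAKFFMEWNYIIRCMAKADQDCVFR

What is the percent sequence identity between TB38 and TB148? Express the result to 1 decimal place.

83.8%

The sequences differ at positions 5 (S/G), 16 (L/F), 19 (T/E), 22 (T/Y), 35 (K/V), 37 (T/R).
31 of the 37 sites match, so the percent identity is 31/37 × 100 = 83.8%.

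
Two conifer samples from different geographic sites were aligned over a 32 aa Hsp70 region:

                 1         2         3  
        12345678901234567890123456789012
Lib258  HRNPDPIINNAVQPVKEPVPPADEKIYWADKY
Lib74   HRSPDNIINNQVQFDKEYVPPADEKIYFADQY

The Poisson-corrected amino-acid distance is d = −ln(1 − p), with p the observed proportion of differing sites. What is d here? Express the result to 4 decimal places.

Mismatches occur at site 3 (N→S), site 6 (P→N), site 11 (A→Q), site 14 (P→F), site 15 (V→D), site 18 (P→Y), site 28 (W→F), site 31 (K→Q).
p = 8/32 = 0.250000.
d = −ln(1 − 0.250000) = −ln(0.750000) = 0.2877.

0.2877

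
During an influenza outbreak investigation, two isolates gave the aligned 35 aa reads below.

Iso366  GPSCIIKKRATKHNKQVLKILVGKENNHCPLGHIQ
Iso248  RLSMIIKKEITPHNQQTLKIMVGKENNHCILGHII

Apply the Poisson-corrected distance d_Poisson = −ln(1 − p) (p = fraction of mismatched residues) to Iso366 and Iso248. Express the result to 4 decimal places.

Mismatches occur at site 1 (G↔R), site 2 (P↔L), site 4 (C↔M), site 9 (R↔E), site 10 (A↔I), site 12 (K↔P), site 15 (K↔Q), site 17 (V↔T), site 21 (L↔M), site 30 (P↔I), site 35 (Q↔I).
p = 11/35 = 0.314286.
d = −ln(1 − 0.314286) = −ln(0.685714) = 0.3773.

0.3773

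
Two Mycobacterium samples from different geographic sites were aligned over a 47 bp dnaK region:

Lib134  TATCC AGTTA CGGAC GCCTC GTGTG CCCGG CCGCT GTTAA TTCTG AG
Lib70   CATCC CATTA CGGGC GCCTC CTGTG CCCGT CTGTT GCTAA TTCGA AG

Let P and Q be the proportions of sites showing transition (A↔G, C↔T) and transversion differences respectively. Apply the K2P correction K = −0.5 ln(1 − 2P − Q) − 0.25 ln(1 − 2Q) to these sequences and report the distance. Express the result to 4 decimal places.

Mismatches occur at site 1 (T→C, transition), site 6 (A→C, transversion), site 7 (G→A, transition), site 14 (A→G, transition), site 21 (G→C, transversion), site 30 (G→T, transversion), site 32 (C→T, transition), site 34 (C→T, transition), site 37 (T→C, transition), site 44 (T→G, transversion), site 45 (G→A, transition).
Of the 11 differences, 7 transitions and 4 transversions over 47 sites: P = 7/47 = 0.148936, Q = 4/47 = 0.085106.
d = −0.5·ln(0.617022) − 0.25·ln(0.829788) = −0.5·(-0.482851) − 0.25·(-0.186585) = 0.2881.

0.2881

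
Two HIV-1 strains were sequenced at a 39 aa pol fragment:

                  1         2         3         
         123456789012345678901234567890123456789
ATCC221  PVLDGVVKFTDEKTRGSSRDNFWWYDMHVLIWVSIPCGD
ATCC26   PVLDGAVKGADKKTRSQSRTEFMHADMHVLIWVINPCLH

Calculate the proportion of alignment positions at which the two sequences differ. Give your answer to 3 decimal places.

The sequences differ at positions 6 (V/A), 9 (F/G), 10 (T/A), 12 (E/K), 16 (G/S), 17 (S/Q), 20 (D/T), 21 (N/E), 23 (W/M), 24 (W/H), 25 (Y/A), 34 (S/I), 35 (I/N), 38 (G/L), 39 (D/H).
There are 15 differences over 39 sites, so p = 15/39 = 0.385.

0.385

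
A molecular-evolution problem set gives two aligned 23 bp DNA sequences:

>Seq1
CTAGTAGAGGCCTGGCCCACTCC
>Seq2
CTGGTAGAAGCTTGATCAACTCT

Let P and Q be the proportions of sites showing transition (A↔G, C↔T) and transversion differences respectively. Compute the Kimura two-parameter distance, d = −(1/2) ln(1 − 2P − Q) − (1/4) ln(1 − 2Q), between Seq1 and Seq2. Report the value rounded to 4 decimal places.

0.4392

Mismatches occur at site 3 (A/G, transition), site 9 (G/A, transition), site 12 (C/T, transition), site 15 (G/A, transition), site 16 (C/T, transition), site 18 (C/A, transversion), site 23 (C/T, transition).
Of the 7 differences, 6 transitions and 1 transversion over 23 sites: P = 6/23 = 0.260870, Q = 1/23 = 0.043478.
d = −0.5·ln(0.434782) − 0.25·ln(0.913044) = −0.5·(-0.832911) − 0.25·(-0.090971) = 0.4392.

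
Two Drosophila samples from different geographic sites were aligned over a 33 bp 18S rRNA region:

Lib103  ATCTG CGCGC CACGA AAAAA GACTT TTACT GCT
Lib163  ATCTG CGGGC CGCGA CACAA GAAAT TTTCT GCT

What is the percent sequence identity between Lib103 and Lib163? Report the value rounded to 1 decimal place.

Differing sites — 8:C/G; 12:A/G; 16:A/C; 18:A/C; 23:C/A; 24:T/A; 28:A/T.
26 of the 33 sites match, so the percent identity is 26/33 × 100 = 78.8%.

78.8%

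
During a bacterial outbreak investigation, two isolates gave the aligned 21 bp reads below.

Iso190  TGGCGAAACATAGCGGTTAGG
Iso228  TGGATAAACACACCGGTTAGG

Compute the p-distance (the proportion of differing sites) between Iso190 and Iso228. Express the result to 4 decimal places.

Differing sites — 4:C/A; 5:G/T; 11:T/C; 13:G/C.
There are 4 differences over 21 sites, so p = 4/21 = 0.1905.

0.1905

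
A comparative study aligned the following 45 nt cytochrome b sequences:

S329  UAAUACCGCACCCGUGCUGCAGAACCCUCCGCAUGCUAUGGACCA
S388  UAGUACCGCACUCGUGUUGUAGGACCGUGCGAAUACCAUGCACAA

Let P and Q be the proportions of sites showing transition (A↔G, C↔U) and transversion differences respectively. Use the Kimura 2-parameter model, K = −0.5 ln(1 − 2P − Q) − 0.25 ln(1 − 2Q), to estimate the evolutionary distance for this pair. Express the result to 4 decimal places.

0.3371

Mismatches occur at site 3 (A/G, transition), site 12 (C/U, transition), site 17 (C/U, transition), site 20 (C/U, transition), site 23 (A/G, transition), site 27 (C/G, transversion), site 29 (C/G, transversion), site 32 (C/A, transversion), site 35 (G/A, transition), site 37 (U/C, transition), site 41 (G/C, transversion), site 44 (C/A, transversion).
Of the 12 differences, 7 transitions and 5 transversions over 45 sites: P = 7/45 = 0.155556, Q = 5/45 = 0.111111.
d = −0.5·ln(0.577777) − 0.25·ln(0.777778) = −0.5·(-0.548567) − 0.25·(-0.251314) = 0.3371.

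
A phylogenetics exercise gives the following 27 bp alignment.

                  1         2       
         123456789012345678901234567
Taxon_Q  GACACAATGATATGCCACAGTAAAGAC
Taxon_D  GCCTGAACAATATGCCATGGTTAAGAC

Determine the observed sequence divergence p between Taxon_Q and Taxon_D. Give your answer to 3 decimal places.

Differing sites — 2:A/C; 4:A/T; 5:C/G; 8:T/C; 9:G/A; 18:C/T; 19:A/G; 22:A/T.
There are 8 differences over 27 sites, so p = 8/27 = 0.296.

0.296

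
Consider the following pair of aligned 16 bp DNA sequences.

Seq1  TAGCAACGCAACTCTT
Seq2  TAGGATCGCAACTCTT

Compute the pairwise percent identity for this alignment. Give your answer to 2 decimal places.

The sequences differ at positions 4 (C/G), 6 (A/T).
14 of the 16 sites match, so the percent identity is 14/16 × 100 = 87.50%.

87.50%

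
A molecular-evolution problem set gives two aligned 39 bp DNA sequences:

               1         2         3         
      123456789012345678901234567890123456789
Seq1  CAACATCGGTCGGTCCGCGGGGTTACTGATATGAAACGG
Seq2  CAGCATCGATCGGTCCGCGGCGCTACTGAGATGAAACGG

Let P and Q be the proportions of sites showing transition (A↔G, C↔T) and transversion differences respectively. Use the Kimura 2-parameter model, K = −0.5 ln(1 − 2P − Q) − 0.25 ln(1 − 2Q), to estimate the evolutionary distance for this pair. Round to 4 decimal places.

Differing sites — 3:A/G (Ti); 9:G/A (Ti); 21:G/C (Tv); 23:T/C (Ti); 30:T/G (Tv).
Of the 5 differences, 3 transitions and 2 transversions over 39 sites: P = 3/39 = 0.076923, Q = 2/39 = 0.051282.
d = −0.5·ln(0.794872) − 0.25·ln(0.897436) = −0.5·(-0.229574) − 0.25·(-0.108213) = 0.1418.

0.1418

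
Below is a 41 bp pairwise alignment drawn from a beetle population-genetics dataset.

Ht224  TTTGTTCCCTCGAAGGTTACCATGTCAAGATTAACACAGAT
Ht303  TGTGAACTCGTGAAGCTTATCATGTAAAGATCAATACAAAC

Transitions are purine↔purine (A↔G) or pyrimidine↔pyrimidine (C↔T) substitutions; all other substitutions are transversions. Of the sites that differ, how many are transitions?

7

Differing sites — 2:T/G (Tv); 5:T/A (Tv); 6:T/A (Tv); 8:C/T (Ti); 10:T/G (Tv); 11:C/T (Ti); 16:G/C (Tv); 20:C/T (Ti); 26:C/A (Tv); 32:T/C (Ti); 35:C/T (Ti); 39:G/A (Ti); 41:T/C (Ti).
Of the 13 differences, 7 transitions and 6 transversions, so the answer is 7.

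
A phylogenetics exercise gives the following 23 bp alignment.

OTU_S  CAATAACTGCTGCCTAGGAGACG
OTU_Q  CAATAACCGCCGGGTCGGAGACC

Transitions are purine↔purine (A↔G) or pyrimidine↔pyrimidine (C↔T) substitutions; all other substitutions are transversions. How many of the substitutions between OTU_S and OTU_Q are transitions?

2

Mismatches occur at site 8 (T↔C, transition), site 11 (T↔C, transition), site 13 (C↔G, transversion), site 14 (C↔G, transversion), site 16 (A↔C, transversion), site 23 (G↔C, transversion).
Of the 6 differences, 2 transitions and 4 transversions, so the answer is 2.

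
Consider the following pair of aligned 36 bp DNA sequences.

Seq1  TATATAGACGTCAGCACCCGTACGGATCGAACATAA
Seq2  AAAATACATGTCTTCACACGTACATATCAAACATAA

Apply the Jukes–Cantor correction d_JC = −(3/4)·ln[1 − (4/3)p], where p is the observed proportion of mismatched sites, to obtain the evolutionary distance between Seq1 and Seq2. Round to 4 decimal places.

Differing sites — 1:T/A; 3:T/A; 7:G/C; 9:C/T; 13:A/T; 14:G/T; 18:C/A; 24:G/A; 25:G/T; 29:G/A.
p = 10/36 = 0.277778.
d = −0.75 · ln(1 − (4/3)·0.277778) = −0.75 · ln(0.629629) = −0.75 · (-0.462625) = 0.3470.

0.3470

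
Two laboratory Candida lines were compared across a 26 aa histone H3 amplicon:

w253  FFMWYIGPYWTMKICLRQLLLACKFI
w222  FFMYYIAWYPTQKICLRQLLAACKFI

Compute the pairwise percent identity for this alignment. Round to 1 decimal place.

76.9%

Mismatches occur at site 4 (W↔Y), site 7 (G↔A), site 8 (P↔W), site 10 (W↔P), site 12 (M↔Q), site 21 (L↔A).
20 of the 26 sites match, so the percent identity is 20/26 × 100 = 76.9%.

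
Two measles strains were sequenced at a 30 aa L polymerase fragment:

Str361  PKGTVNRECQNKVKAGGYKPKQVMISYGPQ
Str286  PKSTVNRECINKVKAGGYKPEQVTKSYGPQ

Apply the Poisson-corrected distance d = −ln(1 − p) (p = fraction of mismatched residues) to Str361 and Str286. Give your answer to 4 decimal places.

Differing sites — 3:G/S; 10:Q/I; 21:K/E; 24:M/T; 25:I/K.
p = 5/30 = 0.166667.
d = −ln(1 − 0.166667) = −ln(0.833333) = 0.1823.

0.1823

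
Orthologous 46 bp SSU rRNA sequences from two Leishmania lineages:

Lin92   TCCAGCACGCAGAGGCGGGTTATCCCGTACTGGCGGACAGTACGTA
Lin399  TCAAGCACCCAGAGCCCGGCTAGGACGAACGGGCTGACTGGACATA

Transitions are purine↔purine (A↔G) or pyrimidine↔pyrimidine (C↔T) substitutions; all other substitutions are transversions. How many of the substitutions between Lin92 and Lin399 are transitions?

The sequences differ at positions 3 (C/A, transversion), 9 (G/C, transversion), 15 (G/C, transversion), 17 (G/C, transversion), 20 (T/C, transition), 23 (T/G, transversion), 24 (C/G, transversion), 25 (C/A, transversion), 28 (T/A, transversion), 31 (T/G, transversion), 35 (G/T, transversion), 39 (A/T, transversion), 41 (T/G, transversion), 44 (G/A, transition).
Of the 14 differences, 2 transitions and 12 transversions, so the answer is 2.

2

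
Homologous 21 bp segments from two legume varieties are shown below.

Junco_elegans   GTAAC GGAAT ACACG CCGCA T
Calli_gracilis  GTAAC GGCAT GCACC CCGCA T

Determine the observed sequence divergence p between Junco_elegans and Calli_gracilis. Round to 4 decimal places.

0.1429

Mismatches occur at site 8 (A↔C), site 11 (A↔G), site 15 (G↔C).
There are 3 differences over 21 sites, so p = 3/21 = 0.1429.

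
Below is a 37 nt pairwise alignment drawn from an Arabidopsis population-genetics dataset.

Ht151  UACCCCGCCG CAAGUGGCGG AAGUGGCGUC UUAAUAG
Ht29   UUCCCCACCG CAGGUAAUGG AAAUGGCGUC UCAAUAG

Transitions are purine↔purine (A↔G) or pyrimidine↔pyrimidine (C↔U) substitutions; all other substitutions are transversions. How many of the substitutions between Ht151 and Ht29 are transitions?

The sequences differ at positions 2 (A/U, transversion), 7 (G/A, transition), 13 (A/G, transition), 16 (G/A, transition), 17 (G/A, transition), 18 (C/U, transition), 23 (G/A, transition), 32 (U/C, transition).
Of the 8 differences, 7 transitions and 1 transversion, so the answer is 7.

7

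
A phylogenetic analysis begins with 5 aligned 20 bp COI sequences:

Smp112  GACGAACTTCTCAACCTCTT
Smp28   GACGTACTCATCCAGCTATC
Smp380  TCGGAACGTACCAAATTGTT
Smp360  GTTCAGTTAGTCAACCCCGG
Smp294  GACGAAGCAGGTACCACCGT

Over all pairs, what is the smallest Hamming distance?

7

Pairwise Hamming distances:
  Smp112 vs Smp28: 7
  Smp112 vs Smp380: 9
  Smp112 vs Smp360: 10
  Smp112 vs Smp294: 10
  Smp28 vs Smp380: 12
  Smp28 vs Smp360: 14
  Smp28 vs Smp294: 15
  Smp380 vs Smp360: 16
  Smp380 vs Smp294: 15
  Smp360 vs Smp294: 11
The smallest is 7, between Smp112 and Smp28.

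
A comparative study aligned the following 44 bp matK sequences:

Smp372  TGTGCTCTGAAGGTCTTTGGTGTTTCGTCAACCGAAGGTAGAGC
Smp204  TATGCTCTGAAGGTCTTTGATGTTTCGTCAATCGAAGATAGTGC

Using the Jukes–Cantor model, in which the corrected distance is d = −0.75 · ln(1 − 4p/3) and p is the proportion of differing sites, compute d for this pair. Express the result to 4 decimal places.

Mismatches occur at site 2 (G↔A), site 20 (G↔A), site 32 (C↔T), site 38 (G↔A), site 42 (A↔T).
p = 5/44 = 0.113636.
d = −0.75 · ln(1 − (4/3)·0.113636) = −0.75 · ln(0.848485) = −0.75 · (-0.164303) = 0.1232.

0.1232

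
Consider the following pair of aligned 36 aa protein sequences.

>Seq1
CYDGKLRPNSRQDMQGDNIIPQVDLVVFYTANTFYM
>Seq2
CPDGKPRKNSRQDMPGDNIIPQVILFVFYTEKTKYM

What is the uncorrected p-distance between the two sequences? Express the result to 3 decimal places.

0.250

Mismatches occur at site 2 (Y↔P), site 6 (L↔P), site 8 (P↔K), site 15 (Q↔P), site 24 (D↔I), site 26 (V↔F), site 31 (A↔E), site 32 (N↔K), site 34 (F↔K).
There are 9 differences over 36 sites, so p = 9/36 = 0.250.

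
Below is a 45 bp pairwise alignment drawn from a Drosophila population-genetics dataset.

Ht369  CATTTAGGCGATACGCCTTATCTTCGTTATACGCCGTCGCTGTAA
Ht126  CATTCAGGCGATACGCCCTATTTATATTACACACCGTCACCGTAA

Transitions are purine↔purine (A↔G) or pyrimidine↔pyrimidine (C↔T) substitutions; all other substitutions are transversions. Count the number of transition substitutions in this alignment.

Mismatches occur at site 5 (T→C, transition), site 18 (T→C, transition), site 22 (C→T, transition), site 24 (T→A, transversion), site 25 (C→T, transition), site 26 (G→A, transition), site 30 (T→C, transition), site 33 (G→A, transition), site 39 (G→A, transition), site 41 (T→C, transition).
Of the 10 differences, 9 transitions and 1 transversion, so the answer is 9.

9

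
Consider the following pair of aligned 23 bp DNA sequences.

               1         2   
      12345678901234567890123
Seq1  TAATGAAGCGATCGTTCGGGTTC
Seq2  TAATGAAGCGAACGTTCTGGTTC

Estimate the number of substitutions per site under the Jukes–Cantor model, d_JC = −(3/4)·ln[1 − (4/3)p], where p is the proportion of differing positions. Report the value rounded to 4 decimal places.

0.0924

Differing sites — 12:T/A; 18:G/T.
p = 2/23 = 0.086957.
d = −0.75 · ln(1 − (4/3)·0.086957) = −0.75 · ln(0.884057) = −0.75 · (-0.123234) = 0.0924.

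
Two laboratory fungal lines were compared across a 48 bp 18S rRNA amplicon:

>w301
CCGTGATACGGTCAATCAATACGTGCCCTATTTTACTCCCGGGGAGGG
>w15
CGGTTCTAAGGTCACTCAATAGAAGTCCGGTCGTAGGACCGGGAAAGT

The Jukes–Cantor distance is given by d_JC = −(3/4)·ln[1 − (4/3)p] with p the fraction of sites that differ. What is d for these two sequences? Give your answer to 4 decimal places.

0.5627

Differing sites — 2:C/G; 5:G/T; 6:A/C; 9:C/A; 15:A/C; 22:C/G; 23:G/A; 24:T/A; 26:C/T; 29:T/G; 30:A/G; 32:T/C; 33:T/G; 36:C/G; 37:T/G; 38:C/A; 44:G/A; 46:G/A; 48:G/T.
p = 19/48 = 0.395833.
d = −0.75 · ln(1 − (4/3)·0.395833) = −0.75 · ln(0.472223) = −0.75 · (-0.750304) = 0.5627.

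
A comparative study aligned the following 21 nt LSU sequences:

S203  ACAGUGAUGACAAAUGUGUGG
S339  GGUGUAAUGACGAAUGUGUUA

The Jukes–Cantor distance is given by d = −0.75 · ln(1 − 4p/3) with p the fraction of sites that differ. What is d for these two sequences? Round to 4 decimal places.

Differing sites — 1:A/G; 2:C/G; 3:A/U; 6:G/A; 12:A/G; 20:G/U; 21:G/A.
p = 7/21 = 0.333333.
d = −0.75 · ln(1 − (4/3)·0.333333) = −0.75 · ln(0.555556) = −0.75 · (-0.587786) = 0.4408.

0.4408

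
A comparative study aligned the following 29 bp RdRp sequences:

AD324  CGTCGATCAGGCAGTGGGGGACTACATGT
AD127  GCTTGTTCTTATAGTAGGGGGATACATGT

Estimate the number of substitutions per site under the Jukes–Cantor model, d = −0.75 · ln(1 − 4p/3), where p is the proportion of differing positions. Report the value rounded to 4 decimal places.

Differing sites — 1:C/G; 2:G/C; 4:C/T; 6:A/T; 9:A/T; 10:G/T; 11:G/A; 12:C/T; 16:G/A; 21:A/G; 22:C/A.
p = 11/29 = 0.379310.
d = −0.75 · ln(1 − (4/3)·0.379310) = −0.75 · ln(0.494253) = −0.75 · (-0.704708) = 0.5285.

0.5285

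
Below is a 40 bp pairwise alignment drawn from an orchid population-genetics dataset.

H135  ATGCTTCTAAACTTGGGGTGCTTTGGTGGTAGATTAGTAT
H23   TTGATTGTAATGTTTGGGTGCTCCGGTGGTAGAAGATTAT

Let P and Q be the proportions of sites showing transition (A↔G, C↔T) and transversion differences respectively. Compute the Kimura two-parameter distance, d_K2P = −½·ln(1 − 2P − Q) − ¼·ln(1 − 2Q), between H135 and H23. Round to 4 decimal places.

Mismatches occur at site 1 (A/T, transversion), site 4 (C/A, transversion), site 7 (C/G, transversion), site 11 (A/T, transversion), site 12 (C/G, transversion), site 15 (G/T, transversion), site 23 (T/C, transition), site 24 (T/C, transition), site 34 (T/A, transversion), site 35 (T/G, transversion), site 37 (G/T, transversion).
Of the 11 differences, 2 transitions and 9 transversions over 40 sites: P = 2/40 = 0.050000, Q = 9/40 = 0.225000.
d = −0.5·ln(0.675000) − 0.25·ln(0.550000) = −0.5·(-0.393043) − 0.25·(-0.597837) = 0.3460.

0.3460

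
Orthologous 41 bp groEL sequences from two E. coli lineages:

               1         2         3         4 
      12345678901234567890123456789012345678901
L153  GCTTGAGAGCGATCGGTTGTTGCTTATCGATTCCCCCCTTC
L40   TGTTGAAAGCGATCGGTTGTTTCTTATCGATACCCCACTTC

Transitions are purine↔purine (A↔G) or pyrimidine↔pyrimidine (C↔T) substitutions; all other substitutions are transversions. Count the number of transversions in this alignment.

Mismatches occur at site 1 (G↔T, transversion), site 2 (C↔G, transversion), site 7 (G↔A, transition), site 22 (G↔T, transversion), site 32 (T↔A, transversion), site 37 (C↔A, transversion).
Of the 6 differences, 1 transition and 5 transversions, so the answer is 5.

5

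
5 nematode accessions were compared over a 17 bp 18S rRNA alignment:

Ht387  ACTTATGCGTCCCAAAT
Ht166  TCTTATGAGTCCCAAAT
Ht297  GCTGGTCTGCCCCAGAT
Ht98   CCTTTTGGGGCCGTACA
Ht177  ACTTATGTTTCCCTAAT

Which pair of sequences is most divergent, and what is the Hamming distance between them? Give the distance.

Pairwise Hamming distances:
  Ht387 vs Ht166: 2
  Ht387 vs Ht297: 7
  Ht387 vs Ht98: 8
  Ht387 vs Ht177: 3
  Ht166 vs Ht297: 7
  Ht166 vs Ht98: 8
  Ht166 vs Ht177: 4
  Ht297 vs Ht98: 11
  Ht297 vs Ht177: 8
  Ht98 vs Ht177: 8
The largest is 11, between Ht297 and Ht98.

11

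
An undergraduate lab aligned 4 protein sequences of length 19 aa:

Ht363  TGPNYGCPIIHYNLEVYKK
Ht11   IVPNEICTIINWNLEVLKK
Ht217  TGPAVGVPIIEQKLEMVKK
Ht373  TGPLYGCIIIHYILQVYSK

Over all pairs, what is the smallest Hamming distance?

Pairwise Hamming distances:
  Ht363 vs Ht11: 8
  Ht363 vs Ht217: 8
  Ht363 vs Ht373: 5
  Ht11 vs Ht217: 12
  Ht11 vs Ht373: 12
  Ht217 vs Ht373: 11
The smallest is 5, between Ht363 and Ht373.

5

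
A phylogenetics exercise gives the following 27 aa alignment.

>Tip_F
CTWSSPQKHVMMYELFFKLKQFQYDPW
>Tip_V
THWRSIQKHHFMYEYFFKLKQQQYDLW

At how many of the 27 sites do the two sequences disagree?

9

Mismatches occur at site 1 (C↔T), site 2 (T↔H), site 4 (S↔R), site 6 (P↔I), site 10 (V↔H), site 11 (M↔F), site 15 (L↔Y), site 22 (F↔Q), site 26 (P↔L).
That gives 9 mismatches out of 27 aligned sites, so the Hamming distance is 9.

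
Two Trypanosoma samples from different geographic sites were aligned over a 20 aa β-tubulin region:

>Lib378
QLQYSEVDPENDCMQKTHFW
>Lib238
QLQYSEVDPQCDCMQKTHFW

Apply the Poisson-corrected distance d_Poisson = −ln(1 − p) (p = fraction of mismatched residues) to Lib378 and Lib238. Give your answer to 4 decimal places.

Mismatches occur at site 10 (E/Q), site 11 (N/C).
p = 2/20 = 0.100000.
d = −ln(1 − 0.100000) = −ln(0.900000) = 0.1054.

0.1054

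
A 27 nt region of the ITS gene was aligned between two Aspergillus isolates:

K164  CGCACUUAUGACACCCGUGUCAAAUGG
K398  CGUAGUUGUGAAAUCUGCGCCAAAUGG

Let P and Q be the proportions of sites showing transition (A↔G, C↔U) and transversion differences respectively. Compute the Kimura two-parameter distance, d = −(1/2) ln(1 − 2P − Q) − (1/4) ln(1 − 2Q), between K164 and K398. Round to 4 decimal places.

0.4055

Differing sites — 3:C/U (Ti); 5:C/G (Tv); 8:A/G (Ti); 12:C/A (Tv); 14:C/U (Ti); 16:C/U (Ti); 18:U/C (Ti); 20:U/C (Ti).
Of the 8 differences, 6 transitions and 2 transversions over 27 sites: P = 6/27 = 0.222222, Q = 2/27 = 0.074074.
d = −0.5·ln(0.481482) − 0.25·ln(0.851852) = −0.5·(-0.730886) − 0.25·(-0.160342) = 0.4055.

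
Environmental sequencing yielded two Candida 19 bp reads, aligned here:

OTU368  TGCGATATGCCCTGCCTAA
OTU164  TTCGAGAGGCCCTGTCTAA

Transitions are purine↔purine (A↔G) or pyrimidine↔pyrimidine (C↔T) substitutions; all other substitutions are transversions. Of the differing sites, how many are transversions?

3

Mismatches occur at site 2 (G↔T, transversion), site 6 (T↔G, transversion), site 8 (T↔G, transversion), site 15 (C↔T, transition).
Of the 4 differences, 1 transition and 3 transversions, so the answer is 3.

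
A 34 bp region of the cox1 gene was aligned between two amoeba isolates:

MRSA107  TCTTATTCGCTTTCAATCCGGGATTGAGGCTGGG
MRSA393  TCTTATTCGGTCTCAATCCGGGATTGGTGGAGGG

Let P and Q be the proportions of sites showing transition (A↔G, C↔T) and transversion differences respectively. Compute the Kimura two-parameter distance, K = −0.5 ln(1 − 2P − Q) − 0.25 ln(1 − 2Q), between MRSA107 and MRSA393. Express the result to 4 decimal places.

Differing sites — 10:C/G (Tv); 12:T/C (Ti); 27:A/G (Ti); 28:G/T (Tv); 30:C/G (Tv); 31:T/A (Tv).
Of the 6 differences, 2 transitions and 4 transversions over 34 sites: P = 2/34 = 0.058824, Q = 4/34 = 0.117647.
d = −0.5·ln(0.764705) − 0.25·ln(0.764706) = −0.5·(-0.268265) − 0.25·(-0.268264) = 0.2012.

0.2012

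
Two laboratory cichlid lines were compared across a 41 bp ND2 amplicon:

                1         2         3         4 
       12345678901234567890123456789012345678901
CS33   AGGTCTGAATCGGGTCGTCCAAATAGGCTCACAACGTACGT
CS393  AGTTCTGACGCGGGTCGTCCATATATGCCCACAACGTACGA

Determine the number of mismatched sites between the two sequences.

The sequences differ at positions 3 (G/T), 9 (A/C), 10 (T/G), 22 (A/T), 26 (G/T), 29 (T/C), 41 (T/A).
That gives 7 mismatches out of 41 aligned sites, so the Hamming distance is 7.

7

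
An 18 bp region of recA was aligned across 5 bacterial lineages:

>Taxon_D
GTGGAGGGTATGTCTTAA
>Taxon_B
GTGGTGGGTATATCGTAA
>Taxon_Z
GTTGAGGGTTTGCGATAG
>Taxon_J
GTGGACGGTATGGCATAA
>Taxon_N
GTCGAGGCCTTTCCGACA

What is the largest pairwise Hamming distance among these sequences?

Pairwise Hamming distances:
  Taxon_D vs Taxon_B: 3
  Taxon_D vs Taxon_Z: 6
  Taxon_D vs Taxon_J: 3
  Taxon_D vs Taxon_N: 9
  Taxon_B vs Taxon_Z: 8
  Taxon_B vs Taxon_J: 5
  Taxon_B vs Taxon_N: 9
  Taxon_Z vs Taxon_J: 6
  Taxon_Z vs Taxon_N: 9
  Taxon_J vs Taxon_N: 10
The largest is 10, between Taxon_J and Taxon_N.

10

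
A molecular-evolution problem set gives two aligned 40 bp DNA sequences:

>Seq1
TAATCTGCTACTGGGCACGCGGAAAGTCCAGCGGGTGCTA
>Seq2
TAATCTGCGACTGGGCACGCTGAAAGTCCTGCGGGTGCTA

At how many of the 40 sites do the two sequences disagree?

3

Mismatches occur at site 9 (T→G), site 21 (G→T), site 30 (A→T).
That gives 3 mismatches out of 40 aligned sites, so the Hamming distance is 3.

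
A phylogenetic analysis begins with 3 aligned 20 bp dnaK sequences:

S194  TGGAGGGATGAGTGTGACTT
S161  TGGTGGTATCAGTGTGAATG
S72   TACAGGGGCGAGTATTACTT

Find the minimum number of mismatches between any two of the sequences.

5

Pairwise Hamming distances:
  S194 vs S161: 5
  S194 vs S72: 6
  S161 vs S72: 11
The smallest is 5, between S194 and S161.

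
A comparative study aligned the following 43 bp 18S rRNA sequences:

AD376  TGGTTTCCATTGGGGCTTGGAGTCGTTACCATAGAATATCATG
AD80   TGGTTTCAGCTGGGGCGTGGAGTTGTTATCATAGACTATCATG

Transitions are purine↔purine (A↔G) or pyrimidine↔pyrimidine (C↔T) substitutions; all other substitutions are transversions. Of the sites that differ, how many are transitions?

4

The sequences differ at positions 8 (C/A, transversion), 9 (A/G, transition), 10 (T/C, transition), 17 (T/G, transversion), 24 (C/T, transition), 29 (C/T, transition), 36 (A/C, transversion).
Of the 7 differences, 4 transitions and 3 transversions, so the answer is 4.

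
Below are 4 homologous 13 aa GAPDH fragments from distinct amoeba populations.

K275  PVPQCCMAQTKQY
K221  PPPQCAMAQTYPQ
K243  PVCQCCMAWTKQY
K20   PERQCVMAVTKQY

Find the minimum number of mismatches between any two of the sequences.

Pairwise Hamming distances:
  K275 vs K221: 5
  K275 vs K243: 2
  K275 vs K20: 4
  K221 vs K243: 7
  K221 vs K20: 7
  K243 vs K20: 4
The smallest is 2, between K275 and K243.

2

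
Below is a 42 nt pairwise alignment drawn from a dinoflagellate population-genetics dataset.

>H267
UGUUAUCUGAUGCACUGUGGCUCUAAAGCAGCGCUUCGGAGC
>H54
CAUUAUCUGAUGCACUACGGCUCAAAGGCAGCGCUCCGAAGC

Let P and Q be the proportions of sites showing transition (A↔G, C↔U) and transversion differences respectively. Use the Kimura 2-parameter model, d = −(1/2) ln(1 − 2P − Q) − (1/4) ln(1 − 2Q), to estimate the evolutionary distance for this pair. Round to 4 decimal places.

Mismatches occur at site 1 (U→C, transition), site 2 (G→A, transition), site 17 (G→A, transition), site 18 (U→C, transition), site 24 (U→A, transversion), site 27 (A→G, transition), site 36 (U→C, transition), site 39 (G→A, transition).
Of the 8 differences, 7 transitions and 1 transversion over 42 sites: P = 7/42 = 0.166667, Q = 1/42 = 0.023810.
d = −0.5·ln(0.642856) − 0.25·ln(0.952380) = −0.5·(-0.441835) − 0.25·(-0.048791) = 0.2331.

0.2331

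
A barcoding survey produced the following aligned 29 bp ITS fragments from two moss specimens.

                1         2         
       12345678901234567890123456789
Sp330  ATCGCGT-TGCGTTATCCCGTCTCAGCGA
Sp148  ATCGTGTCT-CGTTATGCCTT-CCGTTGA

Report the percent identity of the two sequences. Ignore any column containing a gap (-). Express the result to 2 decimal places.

73.08%

Excluding the 3 gap columns leaves 26 comparable sites.
Mismatches occur at site 5 (C/T), site 17 (C/G), site 20 (G/T), site 23 (T/C), site 25 (A/G), site 26 (G/T), site 27 (C/T).
19 of the 26 comparable sites match, so the percent identity is 19/26 × 100 = 73.08%.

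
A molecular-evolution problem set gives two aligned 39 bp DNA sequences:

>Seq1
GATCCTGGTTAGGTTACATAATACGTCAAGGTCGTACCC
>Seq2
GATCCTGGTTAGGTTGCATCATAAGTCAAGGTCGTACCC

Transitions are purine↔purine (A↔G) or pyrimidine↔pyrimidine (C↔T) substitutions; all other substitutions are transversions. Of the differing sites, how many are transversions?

2

The sequences differ at positions 16 (A/G, transition), 20 (A/C, transversion), 24 (C/A, transversion).
Of the 3 differences, 1 transition and 2 transversions, so the answer is 2.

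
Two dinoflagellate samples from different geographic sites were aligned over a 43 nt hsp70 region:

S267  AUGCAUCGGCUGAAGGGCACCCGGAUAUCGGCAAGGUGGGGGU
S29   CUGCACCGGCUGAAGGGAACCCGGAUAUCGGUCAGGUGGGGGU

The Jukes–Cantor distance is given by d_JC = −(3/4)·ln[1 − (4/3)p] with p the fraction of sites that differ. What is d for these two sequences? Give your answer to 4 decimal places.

0.1263

The sequences differ at positions 1 (A/C), 6 (U/C), 18 (C/A), 32 (C/U), 33 (A/C).
p = 5/43 = 0.116279.
d = −0.75 · ln(1 − (4/3)·0.116279) = −0.75 · ln(0.844961) = −0.75 · (-0.168465) = 0.1263.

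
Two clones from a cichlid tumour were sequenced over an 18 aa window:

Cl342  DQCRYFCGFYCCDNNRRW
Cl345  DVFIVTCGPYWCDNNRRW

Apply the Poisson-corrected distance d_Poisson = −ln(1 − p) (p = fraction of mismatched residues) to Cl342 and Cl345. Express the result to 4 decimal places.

Differing sites — 2:Q/V; 3:C/F; 4:R/I; 5:Y/V; 6:F/T; 9:F/P; 11:C/W.
p = 7/18 = 0.388889.
d = −ln(1 − 0.388889) = −ln(0.611111) = 0.4925.

0.4925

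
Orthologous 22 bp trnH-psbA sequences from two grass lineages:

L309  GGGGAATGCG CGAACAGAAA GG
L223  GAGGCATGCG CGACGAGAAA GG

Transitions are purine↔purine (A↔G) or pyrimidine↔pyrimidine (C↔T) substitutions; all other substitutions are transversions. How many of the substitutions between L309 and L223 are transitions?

1

Differing sites — 2:G/A (Ti); 5:A/C (Tv); 14:A/C (Tv); 15:C/G (Tv).
Of the 4 differences, 1 transition and 3 transversions, so the answer is 1.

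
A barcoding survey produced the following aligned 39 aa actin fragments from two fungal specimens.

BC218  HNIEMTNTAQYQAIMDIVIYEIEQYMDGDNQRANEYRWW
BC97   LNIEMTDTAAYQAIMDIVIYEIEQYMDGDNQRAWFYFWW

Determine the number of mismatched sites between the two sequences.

The sequences differ at positions 1 (H/L), 7 (N/D), 10 (Q/A), 34 (N/W), 35 (E/F), 37 (R/F).
That gives 6 mismatches out of 39 aligned sites, so the Hamming distance is 6.

6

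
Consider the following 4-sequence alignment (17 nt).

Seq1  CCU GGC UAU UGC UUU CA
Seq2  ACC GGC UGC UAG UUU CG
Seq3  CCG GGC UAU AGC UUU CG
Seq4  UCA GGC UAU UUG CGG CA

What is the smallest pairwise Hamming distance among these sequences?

3

Pairwise Hamming distances:
  Seq1 vs Seq2: 7
  Seq1 vs Seq3: 3
  Seq1 vs Seq4: 7
  Seq2 vs Seq3: 7
  Seq2 vs Seq4: 9
  Seq3 vs Seq4: 9
The smallest is 3, between Seq1 and Seq3.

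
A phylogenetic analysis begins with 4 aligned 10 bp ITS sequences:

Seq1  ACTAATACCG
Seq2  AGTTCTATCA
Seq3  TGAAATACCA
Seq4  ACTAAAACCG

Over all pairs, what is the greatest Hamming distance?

6

Pairwise Hamming distances:
  Seq1 vs Seq2: 5
  Seq1 vs Seq3: 4
  Seq1 vs Seq4: 1
  Seq2 vs Seq3: 5
  Seq2 vs Seq4: 6
  Seq3 vs Seq4: 5
The largest is 6, between Seq2 and Seq4.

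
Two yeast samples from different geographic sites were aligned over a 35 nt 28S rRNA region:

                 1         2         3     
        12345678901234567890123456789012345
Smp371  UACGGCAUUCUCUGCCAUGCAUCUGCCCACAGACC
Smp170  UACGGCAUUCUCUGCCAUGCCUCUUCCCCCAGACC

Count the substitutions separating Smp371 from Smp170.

3

The sequences differ at positions 21 (A/C), 25 (G/U), 29 (A/C).
That gives 3 mismatches out of 35 aligned sites, so the Hamming distance is 3.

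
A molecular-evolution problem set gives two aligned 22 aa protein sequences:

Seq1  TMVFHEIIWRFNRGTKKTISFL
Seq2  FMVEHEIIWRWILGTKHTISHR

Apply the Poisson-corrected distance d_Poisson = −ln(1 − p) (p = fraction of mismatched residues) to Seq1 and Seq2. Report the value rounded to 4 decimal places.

0.4520

Differing sites — 1:T/F; 4:F/E; 11:F/W; 12:N/I; 13:R/L; 17:K/H; 21:F/H; 22:L/R.
p = 8/22 = 0.363636.
d = −ln(1 − 0.363636) = −ln(0.636364) = 0.4520.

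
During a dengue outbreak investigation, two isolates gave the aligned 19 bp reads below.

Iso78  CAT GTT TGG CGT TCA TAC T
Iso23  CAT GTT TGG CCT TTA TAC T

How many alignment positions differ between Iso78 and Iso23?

2

Mismatches occur at site 11 (G↔C), site 14 (C↔T).
That gives 2 mismatches out of 19 aligned sites, so the Hamming distance is 2.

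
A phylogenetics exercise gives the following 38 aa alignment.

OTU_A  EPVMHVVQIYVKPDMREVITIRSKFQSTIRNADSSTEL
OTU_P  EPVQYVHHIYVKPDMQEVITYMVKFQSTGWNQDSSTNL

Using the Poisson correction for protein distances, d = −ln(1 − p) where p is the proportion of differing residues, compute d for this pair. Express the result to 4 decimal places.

0.3795

Differing sites — 4:M/Q; 5:H/Y; 7:V/H; 8:Q/H; 16:R/Q; 21:I/Y; 22:R/M; 23:S/V; 29:I/G; 30:R/W; 32:A/Q; 37:E/N.
p = 12/38 = 0.315789.
d = −ln(1 − 0.315789) = −ln(0.684211) = 0.3795.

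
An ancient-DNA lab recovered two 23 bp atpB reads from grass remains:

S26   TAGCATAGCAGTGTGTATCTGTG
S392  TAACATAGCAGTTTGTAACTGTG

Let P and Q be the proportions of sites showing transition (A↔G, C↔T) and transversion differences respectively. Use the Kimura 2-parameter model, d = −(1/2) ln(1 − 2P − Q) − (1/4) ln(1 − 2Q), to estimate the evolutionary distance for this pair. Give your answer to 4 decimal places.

Differing sites — 3:G/A (Ti); 13:G/T (Tv); 18:T/A (Tv).
Of the 3 differences, 1 transition and 2 transversions over 23 sites: P = 1/23 = 0.043478, Q = 2/23 = 0.086957.
d = −0.5·ln(0.826087) − 0.25·ln(0.826086) = −0.5·(-0.191055) − 0.25·(-0.191056) = 0.1433.

0.1433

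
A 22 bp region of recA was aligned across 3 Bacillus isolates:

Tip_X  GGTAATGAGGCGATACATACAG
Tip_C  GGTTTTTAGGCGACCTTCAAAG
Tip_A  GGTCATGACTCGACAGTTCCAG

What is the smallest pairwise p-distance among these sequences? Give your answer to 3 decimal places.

Pairwise Hamming distances:
  Tip_X vs Tip_C: 9
  Tip_X vs Tip_A: 7
  Tip_C vs Tip_A: 10
The smallest is 7 mismatches, between Tip_X and Tip_A; p = 7/22 = 0.318.

0.318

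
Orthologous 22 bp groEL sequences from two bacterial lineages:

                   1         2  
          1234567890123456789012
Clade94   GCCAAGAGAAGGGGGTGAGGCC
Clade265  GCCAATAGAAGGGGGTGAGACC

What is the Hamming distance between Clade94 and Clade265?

2

The sequences differ at positions 6 (G/T), 20 (G/A).
That gives 2 mismatches out of 22 aligned sites, so the Hamming distance is 2.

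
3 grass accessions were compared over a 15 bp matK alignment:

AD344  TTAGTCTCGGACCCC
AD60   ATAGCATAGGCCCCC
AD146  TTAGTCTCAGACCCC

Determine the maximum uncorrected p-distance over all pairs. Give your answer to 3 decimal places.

0.400

Pairwise Hamming distances:
  AD344 vs AD60: 5
  AD344 vs AD146: 1
  AD60 vs AD146: 6
The largest is 6 mismatches, between AD60 and AD146; p = 6/15 = 0.400.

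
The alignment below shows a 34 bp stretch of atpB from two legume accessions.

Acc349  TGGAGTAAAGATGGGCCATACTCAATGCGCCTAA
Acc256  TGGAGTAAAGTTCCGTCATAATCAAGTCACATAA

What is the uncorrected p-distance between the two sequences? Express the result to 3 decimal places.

Mismatches occur at site 11 (A↔T), site 13 (G↔C), site 14 (G↔C), site 16 (C↔T), site 21 (C↔A), site 26 (T↔G), site 27 (G↔T), site 29 (G↔A), site 31 (C↔A).
There are 9 differences over 34 sites, so p = 9/34 = 0.265.

0.265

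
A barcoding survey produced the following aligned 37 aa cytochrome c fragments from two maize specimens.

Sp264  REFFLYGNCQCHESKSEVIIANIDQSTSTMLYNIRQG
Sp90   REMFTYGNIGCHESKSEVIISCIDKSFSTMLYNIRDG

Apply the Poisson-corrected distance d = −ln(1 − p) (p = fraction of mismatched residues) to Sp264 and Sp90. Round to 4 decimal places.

The sequences differ at positions 3 (F/M), 5 (L/T), 9 (C/I), 10 (Q/G), 21 (A/S), 22 (N/C), 25 (Q/K), 27 (T/F), 36 (Q/D).
p = 9/37 = 0.243243.
d = −ln(1 − 0.243243) = −ln(0.756757) = 0.2787.

0.2787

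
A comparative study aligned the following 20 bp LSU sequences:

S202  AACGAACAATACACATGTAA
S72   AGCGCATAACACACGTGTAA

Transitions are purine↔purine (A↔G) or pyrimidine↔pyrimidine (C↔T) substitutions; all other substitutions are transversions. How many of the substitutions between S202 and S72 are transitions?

Mismatches occur at site 2 (A↔G, transition), site 5 (A↔C, transversion), site 7 (C↔T, transition), site 10 (T↔C, transition), site 15 (A↔G, transition).
Of the 5 differences, 4 transitions and 1 transversion, so the answer is 4.

4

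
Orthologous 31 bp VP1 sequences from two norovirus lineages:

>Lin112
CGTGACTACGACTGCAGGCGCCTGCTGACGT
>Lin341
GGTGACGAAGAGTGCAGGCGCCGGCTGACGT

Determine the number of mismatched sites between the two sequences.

The sequences differ at positions 1 (C/G), 7 (T/G), 9 (C/A), 12 (C/G), 23 (T/G).
That gives 5 mismatches out of 31 aligned sites, so the Hamming distance is 5.

5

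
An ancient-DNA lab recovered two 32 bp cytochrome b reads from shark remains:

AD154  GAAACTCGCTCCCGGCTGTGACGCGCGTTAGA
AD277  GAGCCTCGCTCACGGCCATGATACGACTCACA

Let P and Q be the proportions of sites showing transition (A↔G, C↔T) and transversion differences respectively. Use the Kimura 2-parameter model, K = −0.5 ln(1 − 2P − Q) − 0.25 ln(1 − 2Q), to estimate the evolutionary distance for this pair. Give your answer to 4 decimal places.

0.4725

Differing sites — 3:A/G (Ti); 4:A/C (Tv); 12:C/A (Tv); 17:T/C (Ti); 18:G/A (Ti); 22:C/T (Ti); 23:G/A (Ti); 26:C/A (Tv); 27:G/C (Tv); 29:T/C (Ti); 31:G/C (Tv).
Of the 11 differences, 6 transitions and 5 transversions over 32 sites: P = 6/32 = 0.187500, Q = 5/32 = 0.156250.
d = −0.5·ln(0.468750) − 0.25·ln(0.687500) = −0.5·(-0.757686) − 0.25·(-0.374693) = 0.4725.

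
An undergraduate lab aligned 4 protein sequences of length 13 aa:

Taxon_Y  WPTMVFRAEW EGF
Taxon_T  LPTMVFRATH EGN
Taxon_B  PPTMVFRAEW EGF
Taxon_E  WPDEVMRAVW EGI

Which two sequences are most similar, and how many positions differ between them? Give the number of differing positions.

Pairwise Hamming distances:
  Taxon_Y vs Taxon_T: 4
  Taxon_Y vs Taxon_B: 1
  Taxon_Y vs Taxon_E: 5
  Taxon_T vs Taxon_B: 4
  Taxon_T vs Taxon_E: 7
  Taxon_B vs Taxon_E: 6
The smallest is 1, between Taxon_Y and Taxon_B.

1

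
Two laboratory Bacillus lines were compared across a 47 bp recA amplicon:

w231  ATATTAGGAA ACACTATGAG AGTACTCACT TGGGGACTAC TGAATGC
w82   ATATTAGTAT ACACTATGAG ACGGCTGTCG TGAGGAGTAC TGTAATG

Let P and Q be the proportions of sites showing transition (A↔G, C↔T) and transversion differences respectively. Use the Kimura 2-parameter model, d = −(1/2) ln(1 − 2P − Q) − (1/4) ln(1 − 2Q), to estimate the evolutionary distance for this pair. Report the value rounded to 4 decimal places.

Differing sites — 8:G/T (Tv); 10:A/T (Tv); 22:G/C (Tv); 23:T/G (Tv); 24:A/G (Ti); 27:C/G (Tv); 28:A/T (Tv); 30:T/G (Tv); 33:G/A (Ti); 37:C/G (Tv); 43:A/T (Tv); 45:T/A (Tv); 46:G/T (Tv); 47:C/G (Tv).
Of the 14 differences, 2 transitions and 12 transversions over 47 sites: P = 2/47 = 0.042553, Q = 12/47 = 0.255319.
d = −0.5·ln(0.659575) − 0.25·ln(0.489362) = −0.5·(-0.416160) − 0.25·(-0.714653) = 0.3867.

0.3867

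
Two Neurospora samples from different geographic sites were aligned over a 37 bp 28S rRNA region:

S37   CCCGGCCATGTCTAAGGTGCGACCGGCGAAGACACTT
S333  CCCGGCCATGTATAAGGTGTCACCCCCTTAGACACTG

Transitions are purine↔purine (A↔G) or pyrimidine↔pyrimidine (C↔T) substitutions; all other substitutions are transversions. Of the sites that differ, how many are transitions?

1

Differing sites — 12:C/A (Tv); 20:C/T (Ti); 21:G/C (Tv); 25:G/C (Tv); 26:G/C (Tv); 28:G/T (Tv); 29:A/T (Tv); 37:T/G (Tv).
Of the 8 differences, 1 transition and 7 transversions, so the answer is 1.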